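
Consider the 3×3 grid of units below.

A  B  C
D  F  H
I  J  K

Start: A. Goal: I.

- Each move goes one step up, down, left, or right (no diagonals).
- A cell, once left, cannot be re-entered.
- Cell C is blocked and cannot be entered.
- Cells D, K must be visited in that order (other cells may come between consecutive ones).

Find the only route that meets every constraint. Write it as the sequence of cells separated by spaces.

The waypoints must appear in the order D, K, with no cell reused.
Route from A: down 1 to D, right 2 to H, down 1 to K, left 2 to I — 6 moves in all.
Check: order respected (D at step 1, K at step 4).

A D F H K J I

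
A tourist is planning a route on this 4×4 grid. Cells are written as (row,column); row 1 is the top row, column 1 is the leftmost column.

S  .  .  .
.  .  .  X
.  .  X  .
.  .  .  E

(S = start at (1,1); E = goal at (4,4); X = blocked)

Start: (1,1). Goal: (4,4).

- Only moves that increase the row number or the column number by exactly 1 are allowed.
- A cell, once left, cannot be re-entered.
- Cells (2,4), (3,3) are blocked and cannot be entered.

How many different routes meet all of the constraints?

4

A right/down-only route from (1,1) to (4,4) makes exactly 3 down-moves and 3 right-moves in some order.
With no other constraints that would be C(6,3) = 20 routes.
Subtract routes through each blocked cell (inclusion–exclusion for overlaps): − through (2,4): 4 − through (3,3): 12 → 4.
That gives 4 routes.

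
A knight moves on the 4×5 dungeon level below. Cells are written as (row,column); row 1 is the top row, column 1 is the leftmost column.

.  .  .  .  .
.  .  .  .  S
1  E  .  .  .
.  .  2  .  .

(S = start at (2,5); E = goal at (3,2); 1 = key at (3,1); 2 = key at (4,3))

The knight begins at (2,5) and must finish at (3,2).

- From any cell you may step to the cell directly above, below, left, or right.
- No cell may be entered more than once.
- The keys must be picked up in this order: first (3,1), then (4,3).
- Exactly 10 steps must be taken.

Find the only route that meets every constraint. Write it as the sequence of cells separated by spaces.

The waypoints must appear in the order (3,1), (4,3), with no cell reused.
Route from (2,5): left 4 to (2,1), down 2 to (4,1), right 2 to (4,3), up 1 to (3,3), left 1 to (3,2) — 10 moves in all.
Check: order respected (1 at step 5, 2 at step 8); 10 moves as required.

(2,5) (2,4) (2,3) (2,2) (2,1) (3,1) (4,1) (4,2) (4,3) (3,3) (3,2)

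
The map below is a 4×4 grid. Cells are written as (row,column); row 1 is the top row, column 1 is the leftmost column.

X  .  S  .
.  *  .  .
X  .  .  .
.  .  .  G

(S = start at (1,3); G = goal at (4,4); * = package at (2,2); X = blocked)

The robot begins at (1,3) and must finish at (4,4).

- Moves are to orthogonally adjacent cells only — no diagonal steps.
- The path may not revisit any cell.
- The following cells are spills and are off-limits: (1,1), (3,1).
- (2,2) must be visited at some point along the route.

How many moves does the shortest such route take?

6

Any route passes through (2,2) somewhere between (1,3) and (4,4). Summing Manhattan distances along the two legs ((1,3) → (2,2) → (4,4)) gives a lower bound of 2 + 4 = 6 moves.
A route of 6 moves achieves this: (1,3) → (2,3) → (2,2) → (3,2) → (4,2) → (4,3) → (4,4).
Since 6 matches the lower bound, it is optimal.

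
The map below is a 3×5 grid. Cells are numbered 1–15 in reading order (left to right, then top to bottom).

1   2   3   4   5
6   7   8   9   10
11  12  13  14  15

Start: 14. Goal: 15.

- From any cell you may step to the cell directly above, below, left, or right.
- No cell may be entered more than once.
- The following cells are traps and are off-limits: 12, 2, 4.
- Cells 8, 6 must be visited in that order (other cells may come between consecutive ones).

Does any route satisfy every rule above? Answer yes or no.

no

Even ignoring the required order, no revisit-free route from 14 to 15 manages to pass through all of 8 and 6: branching out from 14, every path either misses one of them or, having collected them, can no longer reach 15 without re-entering a cell.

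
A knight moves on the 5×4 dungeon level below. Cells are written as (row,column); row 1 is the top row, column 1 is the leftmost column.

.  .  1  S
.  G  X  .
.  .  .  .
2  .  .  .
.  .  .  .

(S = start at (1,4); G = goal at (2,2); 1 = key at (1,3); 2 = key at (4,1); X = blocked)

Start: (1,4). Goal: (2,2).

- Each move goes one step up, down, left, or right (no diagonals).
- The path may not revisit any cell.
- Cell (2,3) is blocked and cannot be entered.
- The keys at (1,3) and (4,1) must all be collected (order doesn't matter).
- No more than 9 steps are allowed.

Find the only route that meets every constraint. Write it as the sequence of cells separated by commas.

The budget equals the shortest possible length, so every move has to be on a shortest route through the required cells.
Route from (1,4): left 3 to (1,1), down 3 to (4,1), right 1 to (4,2), up 2 to (2,2) — 9 moves in all.
Check: all required cells visited; 9 ≤ 9 moves.

(1,4), (1,3), (1,2), (1,1), (2,1), (3,1), (4,1), (4,2), (3,2), (2,2)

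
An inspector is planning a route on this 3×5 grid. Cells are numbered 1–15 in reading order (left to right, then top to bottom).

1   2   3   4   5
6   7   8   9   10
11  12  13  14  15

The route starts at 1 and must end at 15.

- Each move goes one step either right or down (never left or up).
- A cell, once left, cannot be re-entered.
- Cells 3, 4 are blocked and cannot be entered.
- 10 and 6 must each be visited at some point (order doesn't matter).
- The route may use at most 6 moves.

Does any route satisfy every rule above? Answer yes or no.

yes

One route that works: 1 → 6 → 7 → 8 → 9 → 10 → 15.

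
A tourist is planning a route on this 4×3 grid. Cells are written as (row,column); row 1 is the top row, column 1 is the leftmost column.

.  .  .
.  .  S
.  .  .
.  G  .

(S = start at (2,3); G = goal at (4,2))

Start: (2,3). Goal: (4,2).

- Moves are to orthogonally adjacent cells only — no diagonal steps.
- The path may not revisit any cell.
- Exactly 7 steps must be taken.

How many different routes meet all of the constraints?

Need simple routes of exactly 7 moves from (2,3) to (4,2) (Manhattan distance 3, so 2 moves are spent on a detour and 2 undoing it).
Branch systematically from the start, pruning whenever the remaining move budget drops below the Manhattan distance to (4,2) or differs from it in parity. Grouping the completions by first move — via (1,3): 7; via (3,3): 1; via (2,2): 3 — and summing: 7 + 1 + 3 = 11.
That gives 11 routes.

11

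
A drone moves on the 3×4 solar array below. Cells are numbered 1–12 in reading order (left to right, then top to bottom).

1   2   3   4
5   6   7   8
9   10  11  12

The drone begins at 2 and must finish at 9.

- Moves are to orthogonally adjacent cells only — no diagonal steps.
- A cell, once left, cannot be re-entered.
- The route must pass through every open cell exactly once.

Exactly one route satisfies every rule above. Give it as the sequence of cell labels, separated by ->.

2 -> 1 -> 5 -> 6 -> 7 -> 3 -> 4 -> 8 -> 12 -> 11 -> 10 -> 9

Need to visit all 12 open cells exactly once, starting at 2 and ending at 9.
Cell 12 has only two open neighbours (8 and 11), so the path must pass straight through it: one of those is the cell it's entered from and the other is where it exits.
Route from 2: left 1 to 1, down 1 to 5, right 2 to 7, up 1 to 3, right 1 to 4, down 2 to 12, left 3 to 9 — 11 moves in all.
Check: all 12 open cells covered.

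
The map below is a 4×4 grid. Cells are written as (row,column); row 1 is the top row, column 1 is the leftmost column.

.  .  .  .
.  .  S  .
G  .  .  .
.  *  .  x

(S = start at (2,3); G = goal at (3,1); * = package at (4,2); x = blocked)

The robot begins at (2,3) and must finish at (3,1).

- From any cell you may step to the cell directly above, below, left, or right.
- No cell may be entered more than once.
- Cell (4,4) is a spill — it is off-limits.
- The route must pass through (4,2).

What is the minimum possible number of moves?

Any route passes through (4,2) somewhere between (2,3) and (3,1). Summing Manhattan distances along the two legs ((2,3) → (4,2) → (3,1)) gives a lower bound of 3 + 2 = 5 moves.
A route of 5 moves achieves this: (2,3) → (3,3) → (4,3) → (4,2) → (3,2) → (3,1).
Since 5 matches the lower bound, it is optimal.

5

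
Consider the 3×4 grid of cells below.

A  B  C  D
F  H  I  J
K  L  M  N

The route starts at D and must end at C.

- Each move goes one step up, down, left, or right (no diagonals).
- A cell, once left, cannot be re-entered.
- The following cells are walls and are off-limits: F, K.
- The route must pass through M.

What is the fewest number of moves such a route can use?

5

Any route passes through M somewhere between D and C. Summing Manhattan distances along the two legs (D → M → C) gives a lower bound of 3 + 2 = 5 moves.
A route of 5 moves achieves this: D → J → N → M → I → C.
Since 5 matches the lower bound, it is optimal.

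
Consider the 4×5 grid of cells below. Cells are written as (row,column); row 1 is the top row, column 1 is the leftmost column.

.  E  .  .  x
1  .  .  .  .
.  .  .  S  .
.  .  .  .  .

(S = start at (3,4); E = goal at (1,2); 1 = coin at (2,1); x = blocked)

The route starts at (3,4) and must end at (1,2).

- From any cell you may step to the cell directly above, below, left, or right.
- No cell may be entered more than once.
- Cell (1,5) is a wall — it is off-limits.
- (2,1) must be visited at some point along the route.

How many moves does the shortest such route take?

6

Any route passes through (2,1) somewhere between (3,4) and (1,2). Summing Manhattan distances along the two legs ((3,4) → (2,1) → (1,2)) gives a lower bound of 4 + 2 = 6 moves.
A route of 6 moves achieves this: (3,4) → (2,4) → (2,3) → (2,2) → (2,1) → (1,1) → (1,2).
Since 6 matches the lower bound, it is optimal.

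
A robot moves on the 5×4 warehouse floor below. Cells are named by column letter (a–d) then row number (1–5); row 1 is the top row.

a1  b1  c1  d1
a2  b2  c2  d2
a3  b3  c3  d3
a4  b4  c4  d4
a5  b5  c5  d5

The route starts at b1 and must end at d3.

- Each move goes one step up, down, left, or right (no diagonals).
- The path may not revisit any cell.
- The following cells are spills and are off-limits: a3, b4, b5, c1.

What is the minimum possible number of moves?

The Manhattan distance from b1 to d3 is |1−3| + |2−4| = 4, so at least 4 moves are needed.
A route of 4 moves achieves this: b1 → b2 → b3 → c3 → d3.
Since 4 matches the lower bound, it is optimal.

4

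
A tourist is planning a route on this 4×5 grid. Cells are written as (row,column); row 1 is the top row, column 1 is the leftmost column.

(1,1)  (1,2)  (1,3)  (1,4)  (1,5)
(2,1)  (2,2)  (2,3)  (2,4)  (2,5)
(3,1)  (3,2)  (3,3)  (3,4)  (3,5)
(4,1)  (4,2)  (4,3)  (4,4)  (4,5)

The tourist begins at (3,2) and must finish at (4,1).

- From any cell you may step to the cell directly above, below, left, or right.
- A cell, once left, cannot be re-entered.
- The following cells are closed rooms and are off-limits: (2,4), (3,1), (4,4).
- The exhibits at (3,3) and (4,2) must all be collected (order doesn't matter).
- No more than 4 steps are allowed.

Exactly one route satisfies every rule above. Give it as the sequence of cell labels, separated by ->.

The 4-move cap with required stops at (3,3), (4,2) leaves no slack for detours.
Route from (3,2): right 1 to (3,3), down 1 to (4,3), left 2 to (4,1) — 4 moves in all.
Check: all required cells visited; 4 ≤ 4 moves.

(3,2) -> (3,3) -> (4,3) -> (4,2) -> (4,1)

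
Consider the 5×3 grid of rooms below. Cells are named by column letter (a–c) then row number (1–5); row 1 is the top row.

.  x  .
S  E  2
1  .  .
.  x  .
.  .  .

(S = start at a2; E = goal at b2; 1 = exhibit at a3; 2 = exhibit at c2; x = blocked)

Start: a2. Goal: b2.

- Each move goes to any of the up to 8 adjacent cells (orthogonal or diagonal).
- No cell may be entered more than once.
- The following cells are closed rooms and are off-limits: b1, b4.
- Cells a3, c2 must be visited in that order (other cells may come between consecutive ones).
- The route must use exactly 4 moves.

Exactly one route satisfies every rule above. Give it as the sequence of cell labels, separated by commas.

a2, a3, b3, c2, b2

The waypoints must appear in the order a3, c2, with no cell reused.
Route from a2: down 1 to a3, right 1 to b3, up-right 1 to c2, left 1 to b2 — 4 moves in all.
Check: order respected (1 at step 1, 2 at step 3); 4 moves as required.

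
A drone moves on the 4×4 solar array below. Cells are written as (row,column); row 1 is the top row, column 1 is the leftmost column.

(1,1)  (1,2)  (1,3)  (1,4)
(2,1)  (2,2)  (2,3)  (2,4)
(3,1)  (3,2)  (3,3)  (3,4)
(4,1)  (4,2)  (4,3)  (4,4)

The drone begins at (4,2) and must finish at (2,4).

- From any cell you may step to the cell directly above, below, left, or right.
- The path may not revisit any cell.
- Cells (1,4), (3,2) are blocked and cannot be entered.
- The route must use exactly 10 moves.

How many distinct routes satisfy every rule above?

Need simple routes of exactly 10 moves from (4,2) to (2,4) (Manhattan distance 4, so 3 moves are spent on a detour and 3 undoing it).
Enumerating: (4,2) (4,1) (3,1) (2,1) (1,1) (1,2) (2,2) (2,3) (3,3) (3,4) (2,4) | (4,2) (4,1) (3,1) (2,1) (1,1) (1,2) (1,3) (2,3) (3,3) (3,4) (2,4) | (4,2) (4,1) (3,1) (2,1) (2,2) (1,2) (1,3) (2,3) (3,3) (3,4) (2,4) | (4,2) (4,1) (3,1) (2,1) (2,2) (2,3) (3,3) (4,3) (4,4) (3,4) (2,4).
That gives 4 routes.

4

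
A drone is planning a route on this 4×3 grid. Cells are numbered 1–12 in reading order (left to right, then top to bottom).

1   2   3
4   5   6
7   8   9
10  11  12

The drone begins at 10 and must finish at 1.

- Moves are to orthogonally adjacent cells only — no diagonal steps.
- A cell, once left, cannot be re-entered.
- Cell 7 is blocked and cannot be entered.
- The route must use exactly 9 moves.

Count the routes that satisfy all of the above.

3

Need simple routes of exactly 9 moves from 10 to 1 (Manhattan distance 3, so 3 moves are spent on a detour and 3 undoing it).
Enumerating: 10 11 8 9 6 3 2 5 4 1 | 10 11 12 9 6 3 2 5 4 1 | 10 11 12 9 8 5 6 3 2 1.
That gives 3 routes.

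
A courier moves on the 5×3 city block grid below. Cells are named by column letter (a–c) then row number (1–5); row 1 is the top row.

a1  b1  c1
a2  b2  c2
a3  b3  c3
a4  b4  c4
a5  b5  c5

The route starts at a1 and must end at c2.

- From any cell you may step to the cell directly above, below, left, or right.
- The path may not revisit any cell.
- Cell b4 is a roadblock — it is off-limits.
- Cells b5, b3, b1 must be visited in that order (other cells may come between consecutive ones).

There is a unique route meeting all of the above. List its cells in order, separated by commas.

a1, a2, a3, a4, a5, b5, c5, c4, c3, b3, b2, b1, c1, c2

The waypoints must appear in the order b5, b3, b1, with no cell reused.
Route from a1: down 4 to a5, right 2 to c5, up 2 to c3, left 1 to b3, up 2 to b1, right 1 to c1, down 1 to c2 — 13 moves in all.
Check: order respected (b5 at step 5, b3 at step 9, b1 at step 11).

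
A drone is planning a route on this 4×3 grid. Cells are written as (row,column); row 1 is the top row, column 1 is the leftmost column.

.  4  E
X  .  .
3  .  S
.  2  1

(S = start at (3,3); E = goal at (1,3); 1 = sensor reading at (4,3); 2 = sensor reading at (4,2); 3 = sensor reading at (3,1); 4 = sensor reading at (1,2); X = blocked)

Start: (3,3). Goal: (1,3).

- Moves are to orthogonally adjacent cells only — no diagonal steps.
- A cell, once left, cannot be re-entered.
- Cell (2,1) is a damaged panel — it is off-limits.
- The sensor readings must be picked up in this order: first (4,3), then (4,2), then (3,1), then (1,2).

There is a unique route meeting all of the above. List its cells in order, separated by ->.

The waypoints must appear in the order (4,3), (4,2), (3,1), (1,2), with no cell reused.
Route from (3,3): down 1 to (4,3), left 2 to (4,1), up 1 to (3,1), right 1 to (3,2), up 2 to (1,2), right 1 to (1,3) — 8 moves in all.
Check: order respected (1 at step 1, 2 at step 2, 3 at step 4, 4 at step 7).

(3,3) -> (4,3) -> (4,2) -> (4,1) -> (3,1) -> (3,2) -> (2,2) -> (1,2) -> (1,3)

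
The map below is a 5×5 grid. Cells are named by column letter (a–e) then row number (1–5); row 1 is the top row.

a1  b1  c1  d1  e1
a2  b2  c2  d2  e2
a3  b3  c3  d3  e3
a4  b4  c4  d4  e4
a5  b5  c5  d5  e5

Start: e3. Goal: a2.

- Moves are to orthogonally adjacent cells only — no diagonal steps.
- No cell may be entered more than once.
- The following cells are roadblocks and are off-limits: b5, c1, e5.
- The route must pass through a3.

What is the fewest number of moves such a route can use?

5

Any route passes through a3 somewhere between e3 and a2. Summing Manhattan distances along the two legs (e3 → a3 → a2) gives a lower bound of 4 + 1 = 5 moves.
A route of 5 moves achieves this: e3 → d3 → c3 → b3 → a3 → a2.
Since 5 matches the lower bound, it is optimal.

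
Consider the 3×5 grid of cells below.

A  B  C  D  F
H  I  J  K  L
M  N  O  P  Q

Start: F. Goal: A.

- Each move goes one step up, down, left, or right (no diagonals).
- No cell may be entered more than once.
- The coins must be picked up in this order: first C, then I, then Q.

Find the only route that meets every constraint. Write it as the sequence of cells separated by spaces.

F D C B I J K L Q P O N M H A

The waypoints must appear in the order C, I, Q, with no cell reused.
Route from F: 3× left (reaching B), down to I, 3× right (reaching L), down to Q, 4× left (reaching M), 2× up (reaching A) — 14 moves in all.
Check: order respected (C at step 2, I at step 4, Q at step 8).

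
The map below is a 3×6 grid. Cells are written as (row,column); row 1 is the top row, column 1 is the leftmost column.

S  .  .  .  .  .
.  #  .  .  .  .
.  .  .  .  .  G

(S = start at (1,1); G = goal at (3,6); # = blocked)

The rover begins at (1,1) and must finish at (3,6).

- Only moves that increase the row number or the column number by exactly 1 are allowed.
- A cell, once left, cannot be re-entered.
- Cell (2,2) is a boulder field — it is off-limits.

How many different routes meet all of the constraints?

11

A right/down-only route from (1,1) to (3,6) makes exactly 2 down-moves and 5 right-moves in some order.
With no other constraints that would be C(7,2) = 21 routes.
Subtract routes through each blocked cell (inclusion–exclusion for overlaps): − through (2,2): 10 → 11.
That gives 11 routes.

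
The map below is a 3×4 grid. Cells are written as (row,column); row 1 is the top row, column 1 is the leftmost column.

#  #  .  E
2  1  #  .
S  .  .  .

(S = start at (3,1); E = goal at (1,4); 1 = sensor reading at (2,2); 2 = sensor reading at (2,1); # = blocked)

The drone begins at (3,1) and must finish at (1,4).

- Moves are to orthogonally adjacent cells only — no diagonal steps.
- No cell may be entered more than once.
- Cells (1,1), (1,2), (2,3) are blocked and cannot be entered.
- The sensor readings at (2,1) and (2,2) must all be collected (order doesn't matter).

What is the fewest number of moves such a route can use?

Any route passes through (2,1) and (2,2) in some order between (3,1) and (1,4). Summing Manhattan distances along each leg and taking the cheapest ordering ((3,1) → (2,1) → (2,2) → (1,4)) gives a lower bound of 1 + 1 + 3 = 5 moves.
That bound ignores the blocked cells. Measuring each leg by the fewest moves that actually steer around them ((3,1)→(2,1): 1; (2,1)→(2,2): 1; (2,2)→(1,4): 5) raises the lower bound to 7.
A route of 7 moves exists: (3,1) → (2,1) → (2,2) → (3,2) → (3,3) → (3,4) → (2,4) → (1,4).
Since 7 matches that lower bound, it is optimal.

7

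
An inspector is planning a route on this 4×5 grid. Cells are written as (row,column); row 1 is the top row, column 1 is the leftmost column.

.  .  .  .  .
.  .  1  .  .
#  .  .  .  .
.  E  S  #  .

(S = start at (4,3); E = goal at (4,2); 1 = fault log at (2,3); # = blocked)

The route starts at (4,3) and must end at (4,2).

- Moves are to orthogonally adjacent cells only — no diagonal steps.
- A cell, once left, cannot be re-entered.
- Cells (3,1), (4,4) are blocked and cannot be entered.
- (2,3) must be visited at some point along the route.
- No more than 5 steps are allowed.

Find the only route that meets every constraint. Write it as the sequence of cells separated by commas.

(4,3), (3,3), (2,3), (2,2), (3,2), (4,2)

The 5-move cap with required stops at (2,3) leaves no slack for detours.
Route from (4,3): up 2 to (2,3), left 1 to (2,2), down 2 to (4,2) — 5 moves in all.
Check: all required cells visited; 5 ≤ 5 moves.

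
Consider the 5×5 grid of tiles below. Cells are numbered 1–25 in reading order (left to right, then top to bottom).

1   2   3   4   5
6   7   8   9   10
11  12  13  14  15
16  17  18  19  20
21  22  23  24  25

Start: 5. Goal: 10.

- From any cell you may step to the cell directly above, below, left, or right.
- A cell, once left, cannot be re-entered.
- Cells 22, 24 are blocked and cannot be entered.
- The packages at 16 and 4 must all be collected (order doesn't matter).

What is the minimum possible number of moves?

Any route passes through 16 and 4 in some order between 5 and 10. Summing Manhattan distances along each leg and taking the cheapest ordering (5 → 4 → 16 → 10) gives a lower bound of 1 + 6 + 6 = 13 moves.
A route of 13 moves achieves this: 5 → 4 → 9 → 14 → 13 → 12 → 11 → 16 → 17 → 18 → 19 → 20 → 15 → 10.
Since 13 matches the lower bound, it is optimal.

13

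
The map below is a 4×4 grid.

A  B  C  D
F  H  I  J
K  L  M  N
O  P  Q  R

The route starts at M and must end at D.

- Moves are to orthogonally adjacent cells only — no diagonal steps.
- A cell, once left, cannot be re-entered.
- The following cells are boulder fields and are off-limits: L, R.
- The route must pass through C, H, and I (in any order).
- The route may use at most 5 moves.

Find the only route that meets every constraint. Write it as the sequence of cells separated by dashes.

The budget equals the shortest possible length, so every move has to be on a shortest route through the required cells.
Route from M: up to I, left to H, up to B, 2× right (reaching D) — 5 moves in all.
Check: all required cells visited; 5 ≤ 5 moves.

M - I - H - B - C - D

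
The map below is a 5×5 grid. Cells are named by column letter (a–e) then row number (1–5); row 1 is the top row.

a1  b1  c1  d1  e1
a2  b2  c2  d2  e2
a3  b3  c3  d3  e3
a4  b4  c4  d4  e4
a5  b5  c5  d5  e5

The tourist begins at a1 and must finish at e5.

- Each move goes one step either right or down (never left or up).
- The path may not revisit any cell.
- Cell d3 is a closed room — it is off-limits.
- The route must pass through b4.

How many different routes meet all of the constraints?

A right/down-only route from a1 to e5 makes exactly 4 down-moves and 4 right-moves in some order.
With no other constraints that would be C(8,4) = 70 routes.
Split at b4 and multiply the segment counts (each segment already excludes blocked cells): a1→b4: 4; b4→e5: 4; product = 16.
That gives 16 routes.

16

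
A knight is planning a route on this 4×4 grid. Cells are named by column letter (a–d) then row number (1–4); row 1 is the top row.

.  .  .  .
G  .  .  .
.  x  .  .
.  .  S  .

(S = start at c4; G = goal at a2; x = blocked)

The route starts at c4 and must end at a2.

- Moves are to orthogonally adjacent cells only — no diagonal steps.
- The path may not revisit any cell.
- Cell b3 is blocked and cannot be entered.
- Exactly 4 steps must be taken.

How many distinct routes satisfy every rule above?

2

Need simple routes of exactly 4 moves from c4 to a2 (Manhattan distance 4, so 0 moves are spent on a detour and 0 undoing it).
Enumerating: c4 c3 c2 b2 a2 | c4 b4 a4 a3 a2.
That gives 2 routes.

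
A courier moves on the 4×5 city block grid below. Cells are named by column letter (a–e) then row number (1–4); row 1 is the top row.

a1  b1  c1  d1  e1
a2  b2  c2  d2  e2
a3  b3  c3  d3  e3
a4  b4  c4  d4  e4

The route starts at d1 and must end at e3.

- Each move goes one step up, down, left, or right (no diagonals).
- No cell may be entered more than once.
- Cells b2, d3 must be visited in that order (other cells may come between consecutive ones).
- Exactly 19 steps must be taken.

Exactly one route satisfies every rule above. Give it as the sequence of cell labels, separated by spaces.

d1 e1 e2 d2 c2 c1 b1 a1 a2 b2 b3 a3 a4 b4 c4 c3 d3 d4 e4 e3

The waypoints must appear in the order b2, d3, with no cell reused.
Route from d1: right to e1, down to e2, 2× left (reaching c2), up to c1, 2× left (reaching a1), down to a2, right to b2, down to b3, left to a3, down to a4, 2× right (reaching c4), up to c3, right to d3, down to d4, right to e4, up to e3 — 19 moves in all.
Check: order respected (b2 at step 9, d3 at step 16); 19 moves as required.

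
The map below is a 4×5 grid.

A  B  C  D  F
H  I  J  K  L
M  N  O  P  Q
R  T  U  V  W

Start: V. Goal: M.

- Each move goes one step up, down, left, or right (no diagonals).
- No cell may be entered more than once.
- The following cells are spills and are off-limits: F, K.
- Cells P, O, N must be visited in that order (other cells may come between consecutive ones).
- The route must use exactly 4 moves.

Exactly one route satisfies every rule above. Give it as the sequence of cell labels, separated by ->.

V -> P -> O -> N -> M

The waypoints must appear in the order P, O, N, with no cell reused.
Route from V: up 1 to P, left 3 to M — 4 moves in all.
Check: order respected (P at step 1, O at step 2, N at step 3); 4 moves as required.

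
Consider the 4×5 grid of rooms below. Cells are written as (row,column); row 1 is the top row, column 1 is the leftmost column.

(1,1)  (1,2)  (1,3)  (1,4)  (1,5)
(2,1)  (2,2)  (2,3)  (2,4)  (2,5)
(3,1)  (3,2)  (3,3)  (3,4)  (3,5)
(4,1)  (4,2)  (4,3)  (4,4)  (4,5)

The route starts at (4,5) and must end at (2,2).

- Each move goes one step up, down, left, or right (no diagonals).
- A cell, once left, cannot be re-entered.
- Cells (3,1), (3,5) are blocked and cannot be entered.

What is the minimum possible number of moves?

The Manhattan distance from (4,5) to (2,2) is |4−2| + |5−2| = 5, so at least 5 moves are needed.
A route of 5 moves achieves this: (4,5) → (4,4) → (3,4) → (2,4) → (2,3) → (2,2).
Since 5 matches the lower bound, it is optimal.

5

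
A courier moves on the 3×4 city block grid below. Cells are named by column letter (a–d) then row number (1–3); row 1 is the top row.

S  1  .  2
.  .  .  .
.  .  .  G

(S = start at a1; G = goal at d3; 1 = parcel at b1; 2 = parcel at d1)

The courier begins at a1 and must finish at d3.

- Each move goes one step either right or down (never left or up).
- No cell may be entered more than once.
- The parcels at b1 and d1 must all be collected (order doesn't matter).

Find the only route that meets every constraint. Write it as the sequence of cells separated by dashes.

a1 - b1 - c1 - d1 - d2 - d3

Moves only go right or down, so the column and row indices never decrease.
Route from a1: 3× right (reaching d1), 2× down (reaching d3) — 5 moves in all.
Check: all required cells visited.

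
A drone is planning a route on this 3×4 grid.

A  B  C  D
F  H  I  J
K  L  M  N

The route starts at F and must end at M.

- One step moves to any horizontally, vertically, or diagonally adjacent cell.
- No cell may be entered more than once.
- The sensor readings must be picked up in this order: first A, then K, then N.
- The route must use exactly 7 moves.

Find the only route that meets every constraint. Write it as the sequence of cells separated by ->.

The waypoints must appear in the order A, K, N, with no cell reused.
Route from F: up to A, down-right to H, down-left to K, right to L, up-right to I, down-right to N, left to M — 7 moves in all.
Check: order respected (A at step 1, K at step 3, N at step 6); 7 moves as required.

F -> A -> H -> K -> L -> I -> N -> M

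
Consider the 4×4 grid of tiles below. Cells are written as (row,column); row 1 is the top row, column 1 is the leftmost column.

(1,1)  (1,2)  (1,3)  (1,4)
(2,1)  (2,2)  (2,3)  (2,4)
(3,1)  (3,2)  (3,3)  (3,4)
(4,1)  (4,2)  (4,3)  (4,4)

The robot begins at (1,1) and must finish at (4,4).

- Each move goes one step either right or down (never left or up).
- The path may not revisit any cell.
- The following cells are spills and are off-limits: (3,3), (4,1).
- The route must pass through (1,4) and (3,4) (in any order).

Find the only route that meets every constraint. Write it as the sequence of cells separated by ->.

Moves only go right or down, so the column and row indices never decrease.
Route from (1,1): right 3 to (1,4), down 3 to (4,4) — 6 moves in all.
Check: all required cells visited.

(1,1) -> (1,2) -> (1,3) -> (1,4) -> (2,4) -> (3,4) -> (4,4)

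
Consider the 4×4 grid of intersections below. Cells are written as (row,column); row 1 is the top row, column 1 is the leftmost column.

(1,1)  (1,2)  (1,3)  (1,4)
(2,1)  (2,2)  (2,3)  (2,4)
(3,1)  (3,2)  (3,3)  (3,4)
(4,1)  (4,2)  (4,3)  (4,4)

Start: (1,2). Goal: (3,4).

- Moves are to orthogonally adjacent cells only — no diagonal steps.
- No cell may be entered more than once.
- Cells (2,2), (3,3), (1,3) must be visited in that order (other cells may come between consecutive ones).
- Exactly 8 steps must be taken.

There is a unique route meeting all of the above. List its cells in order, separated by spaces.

(1,2) (2,2) (3,2) (3,3) (2,3) (1,3) (1,4) (2,4) (3,4)

The waypoints must appear in the order (2,2), (3,3), (1,3), with no cell reused.
Route from (1,2): 2× down (reaching (3,2)), right to (3,3), 2× up (reaching (1,3)), right to (1,4), 2× down (reaching (3,4)) — 8 moves in all.
Check: order respected ((2,2) at step 1, (3,3) at step 3, (1,3) at step 5); 8 moves as required.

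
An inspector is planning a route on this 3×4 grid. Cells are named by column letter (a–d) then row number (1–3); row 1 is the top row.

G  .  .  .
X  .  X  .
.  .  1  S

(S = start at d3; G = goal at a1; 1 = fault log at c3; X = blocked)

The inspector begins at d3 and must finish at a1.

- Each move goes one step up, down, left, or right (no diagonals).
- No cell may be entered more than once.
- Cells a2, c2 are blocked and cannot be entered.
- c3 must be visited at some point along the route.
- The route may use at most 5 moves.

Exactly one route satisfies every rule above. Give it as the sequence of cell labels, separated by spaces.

Any route must reach c3 and still end at a1 within 5 moves, so the order of the required stops is forced.
Route from d3: left 2 to b3, up 2 to b1, left 1 to a1 — 5 moves in all.
Check: all required cells visited; 5 ≤ 5 moves.

d3 c3 b3 b2 b1 a1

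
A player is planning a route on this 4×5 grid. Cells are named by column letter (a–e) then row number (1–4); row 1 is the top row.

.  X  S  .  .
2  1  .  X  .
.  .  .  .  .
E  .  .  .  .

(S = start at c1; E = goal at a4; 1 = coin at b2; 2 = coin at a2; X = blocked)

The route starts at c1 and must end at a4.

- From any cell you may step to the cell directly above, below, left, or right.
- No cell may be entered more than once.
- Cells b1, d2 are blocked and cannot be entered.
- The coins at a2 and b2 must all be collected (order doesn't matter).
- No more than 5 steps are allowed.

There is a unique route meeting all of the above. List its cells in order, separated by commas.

c1, c2, b2, a2, a3, a4

Any route must reach a2 and b2 and still end at a4 within 5 moves, so the order of the required stops is forced.
Route from c1: down 1 to c2, left 2 to a2, down 2 to a4 — 5 moves in all.
Check: all required cells visited; 5 ≤ 5 moves.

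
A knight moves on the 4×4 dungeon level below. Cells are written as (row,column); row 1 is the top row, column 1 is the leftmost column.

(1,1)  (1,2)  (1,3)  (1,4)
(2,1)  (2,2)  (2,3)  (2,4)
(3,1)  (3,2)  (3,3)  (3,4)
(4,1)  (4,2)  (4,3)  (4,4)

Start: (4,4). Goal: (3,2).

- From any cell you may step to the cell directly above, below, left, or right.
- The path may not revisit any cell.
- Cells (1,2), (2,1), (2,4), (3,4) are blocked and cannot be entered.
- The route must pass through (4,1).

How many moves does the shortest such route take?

Any route passes through (4,1) somewhere between (4,4) and (3,2). Summing Manhattan distances along the two legs ((4,4) → (4,1) → (3,2)) gives a lower bound of 3 + 2 = 5 moves.
A route of 5 moves achieves this: (4,4) → (4,3) → (4,2) → (4,1) → (3,1) → (3,2).
Since 5 matches the lower bound, it is optimal.

5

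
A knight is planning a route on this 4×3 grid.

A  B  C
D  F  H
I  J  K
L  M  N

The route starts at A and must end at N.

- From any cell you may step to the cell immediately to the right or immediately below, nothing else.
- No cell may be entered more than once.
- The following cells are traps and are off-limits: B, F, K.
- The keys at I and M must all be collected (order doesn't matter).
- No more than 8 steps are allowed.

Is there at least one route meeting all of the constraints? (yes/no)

One route that works: A → D → I → L → M → N.

yes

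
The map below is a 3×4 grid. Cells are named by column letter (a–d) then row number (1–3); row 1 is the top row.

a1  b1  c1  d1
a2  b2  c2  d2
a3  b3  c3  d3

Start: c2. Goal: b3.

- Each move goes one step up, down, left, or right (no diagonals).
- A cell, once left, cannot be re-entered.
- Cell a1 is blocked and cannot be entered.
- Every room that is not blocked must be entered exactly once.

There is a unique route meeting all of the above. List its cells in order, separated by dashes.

Need to visit all 11 open cells exactly once, starting at c2 and ending at b3.
Cell d3 has only two open neighbours (d2 and c3), so the path must pass straight through it: one of those is the cell it's entered from and the other is where it exits.
Route from c2: down to c3, right to d3, 2× up (reaching d1), 2× left (reaching b1), down to b2, left to a2, down to a3, right to b3 — 10 moves in all.
Check: all 11 open cells covered.

c2 - c3 - d3 - d2 - d1 - c1 - b1 - b2 - a2 - a3 - b3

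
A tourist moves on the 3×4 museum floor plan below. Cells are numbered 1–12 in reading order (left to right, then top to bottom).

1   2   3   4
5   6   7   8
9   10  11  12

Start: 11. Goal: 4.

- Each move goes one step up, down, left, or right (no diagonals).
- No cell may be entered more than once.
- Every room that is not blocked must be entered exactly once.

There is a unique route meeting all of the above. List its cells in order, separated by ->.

11 -> 12 -> 8 -> 7 -> 6 -> 10 -> 9 -> 5 -> 1 -> 2 -> 3 -> 4

Need to visit all 12 open cells exactly once, starting at 11 and ending at 4.
Cell 9 has only two open neighbours (5 and 10), so the path must pass straight through it: one of those is the cell it's entered from and the other is where it exits.
Route from 11: right to 12, up to 8, 2× left (reaching 6), down to 10, left to 9, 2× up (reaching 1), 3× right (reaching 4) — 11 moves in all.
Check: all 12 open cells covered.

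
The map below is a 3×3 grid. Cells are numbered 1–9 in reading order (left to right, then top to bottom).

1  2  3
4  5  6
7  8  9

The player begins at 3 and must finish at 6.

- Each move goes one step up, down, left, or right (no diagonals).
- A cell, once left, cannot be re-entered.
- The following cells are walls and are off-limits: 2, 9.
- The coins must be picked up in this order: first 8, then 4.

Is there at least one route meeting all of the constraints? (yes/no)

no

Every way from 3 to 8 runs through 6 — but 6 is where the route must end, so it would be entered once on the way to 8 and again at the finish.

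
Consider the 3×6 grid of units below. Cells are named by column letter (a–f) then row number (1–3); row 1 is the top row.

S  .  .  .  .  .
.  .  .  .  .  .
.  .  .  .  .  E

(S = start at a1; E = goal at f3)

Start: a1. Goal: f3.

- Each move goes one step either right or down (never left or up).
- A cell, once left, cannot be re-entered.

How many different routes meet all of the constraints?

A right/down-only route from a1 to f3 makes exactly 2 down-moves and 5 right-moves in some order.
With no other constraints that would be C(7,2) = 21 routes.
That gives 21 routes.

21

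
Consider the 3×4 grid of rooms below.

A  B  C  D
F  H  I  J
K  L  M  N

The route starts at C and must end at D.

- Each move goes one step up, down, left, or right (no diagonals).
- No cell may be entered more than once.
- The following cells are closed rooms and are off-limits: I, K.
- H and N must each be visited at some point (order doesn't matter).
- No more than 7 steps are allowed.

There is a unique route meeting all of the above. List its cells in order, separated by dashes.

C - B - H - L - M - N - J - D

The budget equals the shortest possible length, so every move has to be on a shortest route through the required cells.
Route from C: left to B, 2× down (reaching L), 2× right (reaching N), 2× up (reaching D) — 7 moves in all.
Check: all required cells visited; 7 ≤ 7 moves.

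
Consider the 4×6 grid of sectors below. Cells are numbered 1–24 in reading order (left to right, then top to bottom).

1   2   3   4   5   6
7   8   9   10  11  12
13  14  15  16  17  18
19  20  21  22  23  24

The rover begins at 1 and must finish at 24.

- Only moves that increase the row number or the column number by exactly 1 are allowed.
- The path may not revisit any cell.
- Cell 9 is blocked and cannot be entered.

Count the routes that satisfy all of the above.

A right/down-only route from 1 to 24 makes exactly 3 down-moves and 5 right-moves in some order.
With no other constraints that would be C(8,3) = 56 routes.
Subtract routes through each blocked cell (inclusion–exclusion for overlaps): − through 9: 30 → 26.
That gives 26 routes.

26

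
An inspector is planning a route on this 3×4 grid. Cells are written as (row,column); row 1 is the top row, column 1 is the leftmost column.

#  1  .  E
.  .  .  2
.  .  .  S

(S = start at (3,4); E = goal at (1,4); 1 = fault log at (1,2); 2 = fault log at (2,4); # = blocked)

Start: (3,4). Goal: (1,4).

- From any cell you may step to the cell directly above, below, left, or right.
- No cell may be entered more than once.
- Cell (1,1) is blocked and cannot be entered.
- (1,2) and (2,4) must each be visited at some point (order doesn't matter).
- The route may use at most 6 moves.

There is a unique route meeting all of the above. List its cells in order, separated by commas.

The budget equals the shortest possible length, so every move has to be on a shortest route through the required cells.
Route from (3,4): up 1 to (2,4), left 2 to (2,2), up 1 to (1,2), right 2 to (1,4) — 6 moves in all.
Check: all required cells visited; 6 ≤ 6 moves.

(3,4), (2,4), (2,3), (2,2), (1,2), (1,3), (1,4)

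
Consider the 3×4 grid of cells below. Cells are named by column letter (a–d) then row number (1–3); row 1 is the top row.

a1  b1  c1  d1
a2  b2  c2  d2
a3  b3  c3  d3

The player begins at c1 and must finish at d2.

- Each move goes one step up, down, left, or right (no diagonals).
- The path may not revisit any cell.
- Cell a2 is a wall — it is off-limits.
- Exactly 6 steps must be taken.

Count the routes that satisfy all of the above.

4

Need simple routes of exactly 6 moves from c1 to d2 (Manhattan distance 2, so 2 moves are spent on a detour and 2 undoing it).
Enumerating: c1 c2 b2 b3 c3 d3 d2 | c1 b1 b2 b3 c3 c2 d2 | c1 b1 b2 b3 c3 d3 d2 | c1 b1 b2 c2 c3 d3 d2.
That gives 4 routes.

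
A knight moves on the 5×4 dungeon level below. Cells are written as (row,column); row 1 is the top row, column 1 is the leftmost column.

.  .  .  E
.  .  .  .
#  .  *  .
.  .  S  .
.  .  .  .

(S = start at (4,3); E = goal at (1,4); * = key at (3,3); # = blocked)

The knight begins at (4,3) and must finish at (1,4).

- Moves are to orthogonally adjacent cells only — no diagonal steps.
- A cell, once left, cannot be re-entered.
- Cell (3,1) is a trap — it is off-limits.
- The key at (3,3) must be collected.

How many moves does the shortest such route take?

4

Any route passes through (3,3) somewhere between (4,3) and (1,4). Summing Manhattan distances along the two legs ((4,3) → (3,3) → (1,4)) gives a lower bound of 1 + 3 = 4 moves.
A route of 4 moves achieves this: (4,3) → (3,3) → (2,3) → (1,3) → (1,4).
Since 4 matches the lower bound, it is optimal.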